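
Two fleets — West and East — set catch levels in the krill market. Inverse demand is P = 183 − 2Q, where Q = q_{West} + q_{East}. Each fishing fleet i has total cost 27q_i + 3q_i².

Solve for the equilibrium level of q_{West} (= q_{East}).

13

Fishing fleet West's profit: π = q_{West}(183 − 2(q_{West} + q_{East})) − 27q_{West} − 3q_{West}².
∂π/∂q_{West} = 156 − 10q_{West} − 2q_{East} = 0, so q_{West} = 15.6 − 0.2q_{East}.
By symmetry q_{East} = q_{West}; substituting into the reaction function, 1.2q_{West} = 15.6 and q_{West} = 13.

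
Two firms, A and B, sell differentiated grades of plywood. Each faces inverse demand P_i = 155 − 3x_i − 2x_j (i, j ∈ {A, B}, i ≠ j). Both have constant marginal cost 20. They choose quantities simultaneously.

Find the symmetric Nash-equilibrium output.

Firm A's profit: π = x_A(155 − 3x_A − 2x_B) − 20x_A.
∂π/∂x_A = 135 − 6x_A − 2x_B = 0 ⇒ x_A = 22.5 − (1/3)x_B.
The game is symmetric, so in equilibrium x_B = x_A: the reaction function gives (4/3)x_A = 22.5, hence x_A = 16.875.

16.875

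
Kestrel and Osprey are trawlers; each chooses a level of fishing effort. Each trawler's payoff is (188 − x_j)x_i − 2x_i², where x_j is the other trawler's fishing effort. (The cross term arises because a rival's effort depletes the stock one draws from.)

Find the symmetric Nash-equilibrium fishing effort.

37.6

Kestrel's payoff is (188 − x_O)x_K − 2x_K².
∂π/∂x_K = 188 − x_O − 4x_K = 0, so x_K = 47 − 0.25x_O.
By symmetry x_O = x_K; substituting into the reaction function, 1.25x_K = 47 and x_K = 37.6.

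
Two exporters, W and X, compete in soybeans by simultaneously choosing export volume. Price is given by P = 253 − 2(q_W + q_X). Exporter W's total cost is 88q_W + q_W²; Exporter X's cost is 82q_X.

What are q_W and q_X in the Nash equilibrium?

Exporter W's profit: π = q_W(253 − 2(q_W + q_X)) − 88q_W − q_W².
∂π/∂q_W = 165 − 6q_W − 2q_X = 0, so q_W = 27.5 − (1/3)q_X.
For X: ∂π/∂q_X = 171 − 4q_X − 2q_W = 0 ⇒ q_X = 42.75 − 0.5q_W.
Solving the two reaction functions simultaneously: (1 − (−1/3)(−0.5))q_W = 27.5 − (1/3)·42.75, so (5/6)q_W = 13.25 and q_W = 15.9.
Then q_X = 42.75 − 0.5·15.9 = 34.8.

15.9, 34.8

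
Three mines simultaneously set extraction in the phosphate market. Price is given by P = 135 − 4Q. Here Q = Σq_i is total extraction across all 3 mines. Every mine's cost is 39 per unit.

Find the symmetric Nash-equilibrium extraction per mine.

6

A representative mine's profit is π_i = q_i(135 − 4Q) − 39q_i, with Q = q_i + Σ_{j≠i} q_j.
First-order condition: 96 − 8q_i − 4Σ_{j≠i} q_j = 0.
In a symmetric equilibrium every mine chooses the same q, so Σ_{j≠i} q_j = 2q. The condition becomes 96 − 16q = 0, giving q = 96/16 = 6.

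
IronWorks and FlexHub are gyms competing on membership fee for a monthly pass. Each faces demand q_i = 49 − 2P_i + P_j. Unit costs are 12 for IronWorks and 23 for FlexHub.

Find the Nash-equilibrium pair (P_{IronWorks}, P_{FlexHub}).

25.8, 30.2

IronWorks's profit: π = (P_{IronWorks} − 12)(49 − 2P_{IronWorks} + P_{FlexHub}).
∂π/∂P_{IronWorks} = 73 − 4P_{IronWorks} + P_{FlexHub} = 0 ⇒ P_{IronWorks} = 18.25 + 0.25P_{FlexHub}.
Similarly P_{FlexHub} = 23.75 + 0.25P_{IronWorks}.
Solving the two reaction functions simultaneously: (1 − (0.25)(0.25))P_{IronWorks} = 18.25 + 0.25·23.75, so 0.9375P_{IronWorks} = 24.1875 and P_{IronWorks} = 25.8.
Then P_{FlexHub} = 23.75 + 0.25·25.8 = 30.2.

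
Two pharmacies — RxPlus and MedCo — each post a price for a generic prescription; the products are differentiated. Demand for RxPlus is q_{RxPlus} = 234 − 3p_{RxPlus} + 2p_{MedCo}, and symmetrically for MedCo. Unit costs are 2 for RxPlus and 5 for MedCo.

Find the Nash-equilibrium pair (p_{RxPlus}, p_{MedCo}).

RxPlus's profit: π = (p_{RxPlus} − 2)(234 − 3p_{RxPlus} + 2p_{MedCo}).
∂π/∂p_{RxPlus} = 240 − 6p_{RxPlus} + 2p_{MedCo} = 0 ⇒ p_{RxPlus} = 40 + (1/3)p_{MedCo}.
Similarly p_{MedCo} = 41.5 + (1/3)p_{RxPlus}.
Substituting the second reaction function into the first: p_{RxPlus} = 40 + (1/3)(41.5 + (1/3)p_{RxPlus}), which gives (8/9)p_{RxPlus} = 323/6 ⇒ p_{RxPlus} = 60.5625.
Then p_{MedCo} = 41.5 + (1/3)·60.5625 = 61.6875.

60.5625, 61.6875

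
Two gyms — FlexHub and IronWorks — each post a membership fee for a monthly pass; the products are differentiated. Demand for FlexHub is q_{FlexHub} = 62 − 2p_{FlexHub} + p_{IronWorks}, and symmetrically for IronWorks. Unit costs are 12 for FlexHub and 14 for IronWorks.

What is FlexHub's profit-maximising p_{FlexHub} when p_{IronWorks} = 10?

24

FlexHub's profit: π = (p_{FlexHub} − 12)(62 − 2p_{FlexHub} + p_{IronWorks}).
∂π/∂p_{FlexHub} = 86 − 4p_{FlexHub} + p_{IronWorks} = 0 ⇒ p_{FlexHub} = 21.5 + 0.25p_{IronWorks}.
At p_{IronWorks} = 10: p_{FlexHub} = 21.5 + 0.25·10 = 24.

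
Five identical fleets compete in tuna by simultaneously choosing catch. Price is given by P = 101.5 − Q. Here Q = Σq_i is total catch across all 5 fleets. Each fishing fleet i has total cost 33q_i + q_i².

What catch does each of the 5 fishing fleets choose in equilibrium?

8.5625

A representative fishing fleet's profit is π_i = q_i(101.5 − Q) − 33q_i − q_i², with Q = q_i + Σ_{j≠i} q_j.
First-order condition: 68.5 − 4q_i − Σ_{j≠i} q_j = 0.
With identical fishing fleets, set every q_j = q: then 68.5 − 4q − 4q = 0, i.e. q = 68.5/8 = 8.5625.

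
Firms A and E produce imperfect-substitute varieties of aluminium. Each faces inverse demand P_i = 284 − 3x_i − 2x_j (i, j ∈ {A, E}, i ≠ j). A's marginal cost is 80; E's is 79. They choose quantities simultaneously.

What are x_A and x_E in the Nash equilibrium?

Firm A's profit: π = x_A(284 − 3x_A − 2x_E) − 80x_A.
∂π/∂x_A = 204 − 6x_A − 2x_E = 0 ⇒ x_A = 34 − (1/3)x_E.
Similarly x_E = 205/6 − (1/3)x_A.
Substituting the second reaction function into the first: x_A = 34 − (1/3)(205/6 − (1/3)x_A), which gives (8/9)x_A = 407/18 ⇒ x_A = 25.4375.
Then x_E = 205/6 − (1/3)·25.4375 = 25.6875.

25.4375, 25.6875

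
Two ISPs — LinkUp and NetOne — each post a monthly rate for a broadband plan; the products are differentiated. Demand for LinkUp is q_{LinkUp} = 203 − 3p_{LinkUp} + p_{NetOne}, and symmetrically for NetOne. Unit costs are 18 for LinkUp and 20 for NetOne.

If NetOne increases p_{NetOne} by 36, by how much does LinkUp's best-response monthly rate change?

6

LinkUp's profit: π = (p_{LinkUp} − 18)(203 − 3p_{LinkUp} + p_{NetOne}).
∂π/∂p_{LinkUp} = 257 − 6p_{LinkUp} + p_{NetOne} = 0 ⇒ p_{LinkUp} = 257/6 + (1/6)p_{NetOne}.
The reaction-function slope is 1/6, so a 36-unit rise in p_{NetOne} moves p_{LinkUp} by 1/6 × 36 = 6. LinkUp's best response rises — the actions are strategic complements.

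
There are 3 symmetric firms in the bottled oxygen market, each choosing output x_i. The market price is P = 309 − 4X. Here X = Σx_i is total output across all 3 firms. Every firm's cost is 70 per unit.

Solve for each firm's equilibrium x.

A representative firm's profit is π_i = x_i(309 − 4X) − 70x_i, with X = x_i + Σ_{j≠i} x_j.
First-order condition: 239 − 8x_i − 4Σ_{j≠i} x_j = 0.
Imposing symmetry (x_j = x for all j) turns Σ_{j≠i} x_j into 2x, so 239 = 16x and x = 14.9375.

14.9375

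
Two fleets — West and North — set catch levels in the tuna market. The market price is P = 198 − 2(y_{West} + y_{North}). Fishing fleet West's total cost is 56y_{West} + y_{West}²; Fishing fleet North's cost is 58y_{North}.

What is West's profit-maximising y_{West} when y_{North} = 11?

Fishing fleet West's profit: π = y_{West}(198 − 2(y_{West} + y_{North})) − 56y_{West} − y_{West}².
∂π/∂y_{West} = 142 − 6y_{West} − 2y_{North} = 0, so y_{West} = 71/3 − (1/3)y_{North}.
At y_{North} = 11: y_{West} = 71/3 − (1/3)·11 = 20.

20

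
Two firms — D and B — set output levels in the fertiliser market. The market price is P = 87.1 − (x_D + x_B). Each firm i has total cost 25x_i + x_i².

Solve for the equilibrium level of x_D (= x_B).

Firm D's profit: π = x_D(87.1 − (x_D + x_B)) − 25x_D − x_D².
∂π/∂x_D = 62.1 − 4x_D − x_B = 0, so x_D = 15.525 − 0.25x_B.
Setting x_D = x_B in the reaction function: x_D = 15.525 − 0.25x_D, so x_D = 15.525 / 1.25 = 12.42.

12.42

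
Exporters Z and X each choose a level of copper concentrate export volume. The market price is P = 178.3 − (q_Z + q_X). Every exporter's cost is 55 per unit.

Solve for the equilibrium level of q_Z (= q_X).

41.1

Exporter Z's profit: π = q_Z(178.3 − (q_Z + q_X)) − 55q_Z.
∂π/∂q_Z = 123.3 − 2q_Z − q_X = 0, so q_Z = 61.65 − 0.5q_X.
The game is symmetric, so in equilibrium q_X = q_Z: the reaction function gives 1.5q_Z = 61.65, hence q_Z = 41.1.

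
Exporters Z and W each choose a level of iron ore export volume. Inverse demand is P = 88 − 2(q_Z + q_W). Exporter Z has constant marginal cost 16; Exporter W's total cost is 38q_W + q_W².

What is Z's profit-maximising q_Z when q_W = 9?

Exporter Z's profit: π = q_Z(88 − 2(q_Z + q_W)) − 16q_Z.
∂π/∂q_Z = 72 − 4q_Z − 2q_W = 0, so q_Z = 18 − 0.5q_W.
At q_W = 9: q_Z = 18 − 0.5·9 = 13.5.

13.5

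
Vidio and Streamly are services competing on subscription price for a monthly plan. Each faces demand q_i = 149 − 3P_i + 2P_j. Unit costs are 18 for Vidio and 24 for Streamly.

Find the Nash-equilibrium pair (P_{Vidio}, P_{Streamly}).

51.875, 54.125

Vidio's profit: π = (P_{Vidio} − 18)(149 − 3P_{Vidio} + 2P_{Streamly}).
∂π/∂P_{Vidio} = 203 − 6P_{Vidio} + 2P_{Streamly} = 0 ⇒ P_{Vidio} = 203/6 + (1/3)P_{Streamly}.
Similarly P_{Streamly} = 221/6 + (1/3)P_{Vidio}.
Plugging P_{Streamly} into Vidio's best response: P_{Vidio} = 203/6 + (1/3)(221/6 + (1/3)P_{Vidio}) ⇒ (8/9)P_{Vidio} = 415/9, so P_{Vidio} = 51.875.
Then P_{Streamly} = 221/6 + (1/3)·51.875 = 54.125.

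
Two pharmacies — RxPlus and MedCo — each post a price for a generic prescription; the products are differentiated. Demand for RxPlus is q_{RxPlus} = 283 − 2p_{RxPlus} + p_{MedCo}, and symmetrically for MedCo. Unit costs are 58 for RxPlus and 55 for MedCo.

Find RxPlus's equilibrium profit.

11130.32

RxPlus's profit: π = (p_{RxPlus} − 58)(283 − 2p_{RxPlus} + p_{MedCo}).
∂π/∂p_{RxPlus} = 399 − 4p_{RxPlus} + p_{MedCo} = 0 ⇒ p_{RxPlus} = 99.75 + 0.25p_{MedCo}.
Similarly p_{MedCo} = 98.25 + 0.25p_{RxPlus}.
Solving the two reaction functions simultaneously: (1 − (0.25)(0.25))p_{RxPlus} = 99.75 + 0.25·98.25, so 0.9375p_{RxPlus} = 124.3125 and p_{RxPlus} = 132.6.
Then p_{MedCo} = 98.25 + 0.25·132.6 = 131.4.
q_{RxPlus} = 283 − 2·132.6 + 131.4 = 149.2.
Profit = (132.6 − 58)·149.2 = 11130.32.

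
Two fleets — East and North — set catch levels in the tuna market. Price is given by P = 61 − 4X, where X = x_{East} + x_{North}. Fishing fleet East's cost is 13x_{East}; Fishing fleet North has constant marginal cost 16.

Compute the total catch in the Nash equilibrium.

Fishing fleet East's profit: π = x_{East}(61 − 4(x_{East} + x_{North})) − 13x_{East}.
∂π/∂x_{East} = 48 − 8x_{East} − 4x_{North} = 0, so x_{East} = 6 − 0.5x_{North}.
By the same steps for North: x_{North} = 5.625 − 0.5x_{East}.
Solving the two reaction functions simultaneously: (1 − (−0.5)(−0.5))x_{East} = 6 − 0.5·5.625, so 0.75x_{East} = 3.1875 and x_{East} = 4.25.
Then x_{North} = 5.625 − 0.5·4.25 = 3.5.
Total catch: 4.25 + 3.5 = 7.75.

7.75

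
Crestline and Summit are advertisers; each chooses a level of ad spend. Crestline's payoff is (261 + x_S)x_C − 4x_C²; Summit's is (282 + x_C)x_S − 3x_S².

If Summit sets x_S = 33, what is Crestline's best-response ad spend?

36.75

Expanding Crestline's payoff: 261x_C + x_Sx_C − 4x_C².
∂π/∂x_C = 261 + x_S − 8x_C = 0, so x_C = 32.625 + 0.125x_S.
At x_S = 33: x_C = 32.625 + 0.125·33 = 36.75.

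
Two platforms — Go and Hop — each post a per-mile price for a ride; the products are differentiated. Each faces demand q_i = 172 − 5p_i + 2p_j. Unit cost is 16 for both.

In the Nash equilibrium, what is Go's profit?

Go's profit: π = (p_{Go} − 16)(172 − 5p_{Go} + 2p_{Hop}).
∂π/∂p_{Go} = 252 − 10p_{Go} + 2p_{Hop} = 0 ⇒ p_{Go} = 25.2 + 0.2p_{Hop}.
The game is symmetric, so in equilibrium p_{Hop} = p_{Go}: the reaction function gives 0.8p_{Go} = 25.2, hence p_{Go} = 31.5.
q_{Go} = 172 − 5·31.5 + 2·31.5 = 77.5.
Profit = (31.5 − 16)·77.5 = 1201.25.

1201.25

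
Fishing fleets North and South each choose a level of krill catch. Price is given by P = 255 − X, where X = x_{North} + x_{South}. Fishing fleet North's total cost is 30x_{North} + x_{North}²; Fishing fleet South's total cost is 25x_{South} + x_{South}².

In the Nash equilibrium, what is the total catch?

91

Fishing fleet North's profit: π = x_{North}(255 − (x_{North} + x_{South})) − 30x_{North} − x_{North}².
∂π/∂x_{North} = 225 − 4x_{North} − x_{South} = 0, so x_{North} = 56.25 − 0.25x_{South}.
By the same steps for South: x_{South} = 57.5 − 0.25x_{North}.
Substituting the second reaction function into the first: x_{North} = 56.25 − 0.25(57.5 − 0.25x_{North}), which gives 0.9375x_{North} = 41.875 ⇒ x_{North} = 134/3.
Then x_{South} = 57.5 − 0.25·(134/3) = 139/3.
Total catch: 134/3 + 139/3 = 91.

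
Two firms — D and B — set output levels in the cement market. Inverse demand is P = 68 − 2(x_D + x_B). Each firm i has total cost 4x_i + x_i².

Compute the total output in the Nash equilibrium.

Firm D's profit: π = x_D(68 − 2(x_D + x_B)) − 4x_D − x_D².
∂π/∂x_D = 64 − 6x_D − 2x_B = 0, so x_D = 32/3 − (1/3)x_B.
The game is symmetric, so in equilibrium x_B = x_D: the reaction function gives (4/3)x_D = 32/3, hence x_D = 8.
Total output: 8 + 8 = 16.

16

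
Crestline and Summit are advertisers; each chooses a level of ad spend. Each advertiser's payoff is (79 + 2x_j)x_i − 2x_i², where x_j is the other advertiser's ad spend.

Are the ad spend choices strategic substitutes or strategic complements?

Crestline's payoff is (79 + 2x_S)x_C − 2x_C².
∂π/∂x_C = 79 + 2x_S − 4x_C = 0, so x_C = 19.75 + 0.5x_S.
The best-response slope dx_C/dx_S = 0.5 > 0: the reaction function is upward-sloping, so the choices are strategic complements.

strategic complements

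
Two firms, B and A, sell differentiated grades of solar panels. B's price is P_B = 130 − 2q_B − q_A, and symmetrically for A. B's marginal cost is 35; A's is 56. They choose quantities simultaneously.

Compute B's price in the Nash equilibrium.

Firm B's profit: π = q_B(130 − 2q_B − q_A) − 35q_B.
∂π/∂q_B = 95 − 4q_B − q_A = 0 ⇒ q_B = 23.75 − 0.25q_A.
Similarly q_A = 18.5 − 0.25q_B.
Solving the two reaction functions simultaneously: (1 − (−0.25)(−0.25))q_B = 23.75 − 0.25·18.5, so 0.9375q_B = 19.125 and q_B = 20.4.
Then q_A = 18.5 − 0.25·20.4 = 13.4.
P_B = 130 − 2·20.4 − 13.4 = 75.8.

75.8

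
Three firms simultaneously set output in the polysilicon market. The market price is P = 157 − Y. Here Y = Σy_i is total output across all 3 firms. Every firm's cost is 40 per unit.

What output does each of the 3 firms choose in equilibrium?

29.25

A representative firm's profit is π_i = y_i(157 − Y) − 40y_i, with Y = y_i + Σ_{j≠i} y_j.
First-order condition: 117 − 2y_i − Σ_{j≠i} y_j = 0.
With identical firms, set every y_j = y: then 117 − 2y − 2y = 0, i.e. y = 117/4 = 29.25.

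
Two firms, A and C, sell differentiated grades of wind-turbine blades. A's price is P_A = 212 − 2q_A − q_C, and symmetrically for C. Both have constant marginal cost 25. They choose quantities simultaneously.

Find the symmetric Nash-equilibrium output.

37.4

Firm A's profit: π = q_A(212 − 2q_A − q_C) − 25q_A.
∂π/∂q_A = 187 − 4q_A − q_C = 0 ⇒ q_A = 46.75 − 0.25q_C.
By symmetry q_C = q_A; substituting into the reaction function, 1.25q_A = 46.75 and q_A = 37.4.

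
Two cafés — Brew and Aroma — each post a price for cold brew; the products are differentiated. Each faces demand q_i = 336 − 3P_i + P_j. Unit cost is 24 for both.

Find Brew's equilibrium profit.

Brew's profit: π = (P_{Brew} − 24)(336 − 3P_{Brew} + P_{Aroma}).
∂π/∂P_{Brew} = 408 − 6P_{Brew} + P_{Aroma} = 0 ⇒ P_{Brew} = 68 + (1/6)P_{Aroma}.
By symmetry P_{Aroma} = P_{Brew}; substituting into the reaction function, (5/6)P_{Brew} = 68 and P_{Brew} = 81.6.
q_{Brew} = 336 − 3·81.6 + 81.6 = 172.8.
Profit = (81.6 − 24)·172.8 = 9953.28.

9953.28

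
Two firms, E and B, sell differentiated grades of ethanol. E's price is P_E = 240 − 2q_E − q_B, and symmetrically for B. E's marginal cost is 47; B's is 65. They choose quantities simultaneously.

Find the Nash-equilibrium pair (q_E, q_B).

39.8, 33.8

Firm E's profit: π = q_E(240 − 2q_E − q_B) − 47q_E.
∂π/∂q_E = 193 − 4q_E − q_B = 0 ⇒ q_E = 48.25 − 0.25q_B.
Similarly q_B = 43.75 − 0.25q_E.
Substituting the second reaction function into the first: q_E = 48.25 − 0.25(43.75 − 0.25q_E), which gives 0.9375q_E = 37.3125 ⇒ q_E = 39.8.
Then q_B = 43.75 − 0.25·39.8 = 33.8.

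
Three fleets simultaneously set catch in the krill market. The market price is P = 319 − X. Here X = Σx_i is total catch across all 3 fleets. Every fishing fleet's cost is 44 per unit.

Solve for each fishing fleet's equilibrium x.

68.75

A representative fishing fleet's profit is π_i = x_i(319 − X) − 44x_i, with X = x_i + Σ_{j≠i} x_j.
First-order condition: 275 − 2x_i − Σ_{j≠i} x_j = 0.
Imposing symmetry (x_j = x for all j) turns Σ_{j≠i} x_j into 2x, so 275 = 4x and x = 68.75.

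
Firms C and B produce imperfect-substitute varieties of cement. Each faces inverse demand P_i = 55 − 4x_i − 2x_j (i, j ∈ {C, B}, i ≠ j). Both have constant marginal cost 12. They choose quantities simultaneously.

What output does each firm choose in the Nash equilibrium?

4.3

Firm C's profit: π = x_C(55 − 4x_C − 2x_B) − 12x_C.
∂π/∂x_C = 43 − 8x_C − 2x_B = 0 ⇒ x_C = 5.375 − 0.25x_B.
The game is symmetric, so in equilibrium x_B = x_C: the reaction function gives 1.25x_C = 5.375, hence x_C = 4.3.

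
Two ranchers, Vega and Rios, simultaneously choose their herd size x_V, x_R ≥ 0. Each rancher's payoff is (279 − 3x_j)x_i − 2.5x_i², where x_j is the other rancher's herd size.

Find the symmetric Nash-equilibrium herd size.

34.875

Vega's payoff is (279 − 3x_R)x_V − 2.5x_V².
∂π/∂x_V = 279 − 3x_R − 5x_V = 0, so x_V = 55.8 − 0.6x_R.
Setting x_V = x_R in the reaction function: x_V = 55.8 − 0.6x_V, so x_V = 55.8 / 1.6 = 34.875.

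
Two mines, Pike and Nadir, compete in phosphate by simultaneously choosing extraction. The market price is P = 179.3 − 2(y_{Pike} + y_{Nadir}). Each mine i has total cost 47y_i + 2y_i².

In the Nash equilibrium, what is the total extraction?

Mine Pike's profit: π = y_{Pike}(179.3 − 2(y_{Pike} + y_{Nadir})) − 47y_{Pike} − 2y_{Pike}².
∂π/∂y_{Pike} = 132.3 − 8y_{Pike} − 2y_{Nadir} = 0, so y_{Pike} = 16.5375 − 0.25y_{Nadir}.
The game is symmetric, so in equilibrium y_{Nadir} = y_{Pike}: the reaction function gives 1.25y_{Pike} = 16.5375, hence y_{Pike} = 13.23.
Total extraction: 13.23 + 13.23 = 26.46.

26.46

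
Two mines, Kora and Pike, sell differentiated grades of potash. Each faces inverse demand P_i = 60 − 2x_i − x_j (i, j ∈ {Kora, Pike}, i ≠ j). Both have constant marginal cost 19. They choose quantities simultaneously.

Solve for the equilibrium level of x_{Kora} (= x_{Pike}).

8.2

Mine Kora's profit: π = x_{Kora}(60 − 2x_{Kora} − x_{Pike}) − 19x_{Kora}.
∂π/∂x_{Kora} = 41 − 4x_{Kora} − x_{Pike} = 0 ⇒ x_{Kora} = 10.25 − 0.25x_{Pike}.
Setting x_{Kora} = x_{Pike} in the reaction function: x_{Kora} = 10.25 − 0.25x_{Kora}, so x_{Kora} = 10.25 / 1.25 = 8.2.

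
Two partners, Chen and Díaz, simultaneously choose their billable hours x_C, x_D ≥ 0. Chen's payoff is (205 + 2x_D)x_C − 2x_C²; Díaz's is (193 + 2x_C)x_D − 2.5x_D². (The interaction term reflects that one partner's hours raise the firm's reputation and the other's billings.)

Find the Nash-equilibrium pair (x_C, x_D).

88.1875, 73.875

Expanding Chen's payoff: 205x_C + 2x_Dx_C − 2x_C².
∂π/∂x_C = 205 + 2x_D − 4x_C = 0, so x_C = 51.25 + 0.5x_D.
Likewise for Díaz: x_D = 38.6 + 0.4x_C.
Substituting the second reaction function into the first: x_C = 51.25 + 0.5(38.6 + 0.4x_C), which gives 0.8x_C = 70.55 ⇒ x_C = 88.1875.
Then x_D = 38.6 + 0.4·88.1875 = 73.875.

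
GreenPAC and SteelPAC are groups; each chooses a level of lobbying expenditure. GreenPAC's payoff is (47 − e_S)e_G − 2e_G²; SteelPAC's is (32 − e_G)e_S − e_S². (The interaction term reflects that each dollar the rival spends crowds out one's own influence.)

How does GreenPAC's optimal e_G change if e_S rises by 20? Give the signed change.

-5

Expanding GreenPAC's payoff: 47e_G − e_Se_G − 2e_G².
∂π/∂e_G = 47 − e_S − 4e_G = 0, so e_G = 11.75 − 0.25e_S.
The reaction-function slope is −0.25, so a 20-unit rise in e_S moves e_G by −0.25 × 20 = −5. GreenPAC's best response falls — the actions are strategic substitutes.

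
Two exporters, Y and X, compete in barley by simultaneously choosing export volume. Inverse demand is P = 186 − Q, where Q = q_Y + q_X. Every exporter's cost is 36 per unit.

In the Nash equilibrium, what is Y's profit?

2500

Exporter Y's profit: π = q_Y(186 − (q_Y + q_X)) − 36q_Y.
∂π/∂q_Y = 150 − 2q_Y − q_X = 0, so q_Y = 75 − 0.5q_X.
By symmetry q_X = q_Y; substituting into the reaction function, 1.5q_Y = 75 and q_Y = 50.
Price P = 186 − 100 = 86.
Y's profit: (86 − 36)·50 = 2500.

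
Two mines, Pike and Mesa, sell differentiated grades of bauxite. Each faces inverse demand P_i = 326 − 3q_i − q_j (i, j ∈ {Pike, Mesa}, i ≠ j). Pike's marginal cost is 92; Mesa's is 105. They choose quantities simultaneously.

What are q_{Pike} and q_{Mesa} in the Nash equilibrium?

Mine Pike's profit: π = q_{Pike}(326 − 3q_{Pike} − q_{Mesa}) − 92q_{Pike}.
∂π/∂q_{Pike} = 234 − 6q_{Pike} − q_{Mesa} = 0 ⇒ q_{Pike} = 39 − (1/6)q_{Mesa}.
Similarly q_{Mesa} = 221/6 − (1/6)q_{Pike}.
Substituting the second reaction function into the first: q_{Pike} = 39 − (1/6)(221/6 − (1/6)q_{Pike}), which gives (35/36)q_{Pike} = 1183/36 ⇒ q_{Pike} = 33.8.
Then q_{Mesa} = 221/6 − (1/6)·33.8 = 31.2.

33.8, 31.2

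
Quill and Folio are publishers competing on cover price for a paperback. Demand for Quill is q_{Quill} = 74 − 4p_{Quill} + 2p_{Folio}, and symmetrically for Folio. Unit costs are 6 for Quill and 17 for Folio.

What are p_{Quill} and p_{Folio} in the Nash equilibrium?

17.8, 22.2

Quill's profit: π = (p_{Quill} − 6)(74 − 4p_{Quill} + 2p_{Folio}).
∂π/∂p_{Quill} = 98 − 8p_{Quill} + 2p_{Folio} = 0 ⇒ p_{Quill} = 12.25 + 0.25p_{Folio}.
Similarly p_{Folio} = 17.75 + 0.25p_{Quill}.
Substituting the second reaction function into the first: p_{Quill} = 12.25 + 0.25(17.75 + 0.25p_{Quill}), which gives 0.9375p_{Quill} = 16.6875 ⇒ p_{Quill} = 17.8.
Then p_{Folio} = 17.75 + 0.25·17.8 = 22.2.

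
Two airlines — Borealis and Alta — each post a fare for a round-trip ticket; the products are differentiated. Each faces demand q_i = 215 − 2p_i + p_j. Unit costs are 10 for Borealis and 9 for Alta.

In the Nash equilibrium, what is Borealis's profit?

9302.48

Borealis's profit: π = (p_{Borealis} − 10)(215 − 2p_{Borealis} + p_{Alta}).
∂π/∂p_{Borealis} = 235 − 4p_{Borealis} + p_{Alta} = 0 ⇒ p_{Borealis} = 58.75 + 0.25p_{Alta}.
Similarly p_{Alta} = 58.25 + 0.25p_{Borealis}.
Solving the two reaction functions simultaneously: (1 − (0.25)(0.25))p_{Borealis} = 58.75 + 0.25·58.25, so 0.9375p_{Borealis} = 73.3125 and p_{Borealis} = 78.2.
Then p_{Alta} = 58.25 + 0.25·78.2 = 77.8.
q_{Borealis} = 215 − 2·78.2 + 77.8 = 136.4.
Profit = (78.2 − 10)·136.4 = 9302.48.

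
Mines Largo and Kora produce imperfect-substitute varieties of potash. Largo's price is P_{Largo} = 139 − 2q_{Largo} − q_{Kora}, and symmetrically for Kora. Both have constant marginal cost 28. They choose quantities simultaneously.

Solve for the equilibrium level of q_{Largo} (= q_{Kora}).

Mine Largo's profit: π = q_{Largo}(139 − 2q_{Largo} − q_{Kora}) − 28q_{Largo}.
∂π/∂q_{Largo} = 111 − 4q_{Largo} − q_{Kora} = 0 ⇒ q_{Largo} = 27.75 − 0.25q_{Kora}.
By symmetry q_{Kora} = q_{Largo}; substituting into the reaction function, 1.25q_{Largo} = 27.75 and q_{Largo} = 22.2.

22.2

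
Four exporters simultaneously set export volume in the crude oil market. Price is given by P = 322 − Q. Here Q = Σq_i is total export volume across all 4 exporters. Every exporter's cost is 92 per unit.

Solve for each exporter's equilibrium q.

A representative exporter's profit is π_i = q_i(322 − Q) − 92q_i, with Q = q_i + Σ_{j≠i} q_j.
First-order condition: 230 − 2q_i − Σ_{j≠i} q_j = 0.
Imposing symmetry (q_j = q for all j) turns Σ_{j≠i} q_j into 3q, so 230 = 5q and q = 46.

46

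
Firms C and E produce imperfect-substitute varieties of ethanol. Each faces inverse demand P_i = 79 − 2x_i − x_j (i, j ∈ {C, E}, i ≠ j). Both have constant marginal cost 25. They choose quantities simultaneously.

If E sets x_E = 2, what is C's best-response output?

Firm C's profit: π = x_C(79 − 2x_C − x_E) − 25x_C.
∂π/∂x_C = 54 − 4x_C − x_E = 0 ⇒ x_C = 13.5 − 0.25x_E.
At x_E = 2: x_C = 13.5 − 0.25·2 = 13.

13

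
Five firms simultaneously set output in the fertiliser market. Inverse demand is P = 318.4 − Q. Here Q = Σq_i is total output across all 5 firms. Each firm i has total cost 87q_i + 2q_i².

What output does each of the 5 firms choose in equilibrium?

23.14

A representative firm's profit is π_i = q_i(318.4 − Q) − 87q_i − 2q_i², with Q = q_i + Σ_{j≠i} q_j.
First-order condition: 231.4 − 6q_i − Σ_{j≠i} q_j = 0.
In a symmetric equilibrium every firm chooses the same q, so Σ_{j≠i} q_j = 4q. The condition becomes 231.4 − 10q = 0, giving q = 231.4/10 = 23.14.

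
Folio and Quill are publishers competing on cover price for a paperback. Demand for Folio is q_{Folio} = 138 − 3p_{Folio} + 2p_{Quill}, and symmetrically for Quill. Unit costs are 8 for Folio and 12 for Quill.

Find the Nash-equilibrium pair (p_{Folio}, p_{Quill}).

Folio's profit: π = (p_{Folio} − 8)(138 − 3p_{Folio} + 2p_{Quill}).
∂π/∂p_{Folio} = 162 − 6p_{Folio} + 2p_{Quill} = 0 ⇒ p_{Folio} = 27 + (1/3)p_{Quill}.
Similarly p_{Quill} = 29 + (1/3)p_{Folio}.
Substituting the second reaction function into the first: p_{Folio} = 27 + (1/3)(29 + (1/3)p_{Folio}), which gives (8/9)p_{Folio} = 110/3 ⇒ p_{Folio} = 41.25.
Then p_{Quill} = 29 + (1/3)·41.25 = 42.75.

41.25, 42.75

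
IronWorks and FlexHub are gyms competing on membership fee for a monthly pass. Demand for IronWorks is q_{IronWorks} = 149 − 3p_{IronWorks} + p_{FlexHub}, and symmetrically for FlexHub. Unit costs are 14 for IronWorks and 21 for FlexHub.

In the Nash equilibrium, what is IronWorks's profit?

IronWorks's profit: π = (p_{IronWorks} − 14)(149 − 3p_{IronWorks} + p_{FlexHub}).
∂π/∂p_{IronWorks} = 191 − 6p_{IronWorks} + p_{FlexHub} = 0 ⇒ p_{IronWorks} = 191/6 + (1/6)p_{FlexHub}.
Similarly p_{FlexHub} = 106/3 + (1/6)p_{IronWorks}.
Solving the two reaction functions simultaneously: (1 − (1/6)(1/6))p_{IronWorks} = 191/6 + (1/6)·(106/3), so (35/36)p_{IronWorks} = 679/18 and p_{IronWorks} = 38.8.
Then p_{FlexHub} = 106/3 + (1/6)·38.8 = 41.8.
q_{IronWorks} = 149 − 3·38.8 + 41.8 = 74.4.
Profit = (38.8 − 14)·74.4 = 1845.12.

1845.12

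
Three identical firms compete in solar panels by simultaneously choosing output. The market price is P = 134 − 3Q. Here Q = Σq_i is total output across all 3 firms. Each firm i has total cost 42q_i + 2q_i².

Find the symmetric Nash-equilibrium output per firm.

A representative firm's profit is π_i = q_i(134 − 3Q) − 42q_i − 2q_i², with Q = q_i + Σ_{j≠i} q_j.
First-order condition: 92 − 10q_i − 3Σ_{j≠i} q_j = 0.
With identical firms, set every q_j = q: then 92 − 10q − 6q = 0, i.e. q = 92/16 = 5.75.

5.75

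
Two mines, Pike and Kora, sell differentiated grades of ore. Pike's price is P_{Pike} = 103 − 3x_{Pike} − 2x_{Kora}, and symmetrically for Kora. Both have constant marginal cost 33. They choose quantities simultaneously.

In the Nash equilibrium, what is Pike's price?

Mine Pike's profit: π = x_{Pike}(103 − 3x_{Pike} − 2x_{Kora}) − 33x_{Pike}.
∂π/∂x_{Pike} = 70 − 6x_{Pike} − 2x_{Kora} = 0 ⇒ x_{Pike} = 35/3 − (1/3)x_{Kora}.
Setting x_{Pike} = x_{Kora} in the reaction function: x_{Pike} = 35/3 − (1/3)x_{Pike}, so x_{Pike} = (35/3) / (4/3) = 8.75.
P_{Pike} = 103 − 3·8.75 − 2·8.75 = 59.25.

59.25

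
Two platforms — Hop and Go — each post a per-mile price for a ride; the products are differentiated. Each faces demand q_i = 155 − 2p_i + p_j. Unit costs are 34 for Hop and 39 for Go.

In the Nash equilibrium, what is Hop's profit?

3362

Hop's profit: π = (p_{Hop} − 34)(155 − 2p_{Hop} + p_{Go}).
∂π/∂p_{Hop} = 223 − 4p_{Hop} + p_{Go} = 0 ⇒ p_{Hop} = 55.75 + 0.25p_{Go}.
Similarly p_{Go} = 58.25 + 0.25p_{Hop}.
Substituting the second reaction function into the first: p_{Hop} = 55.75 + 0.25(58.25 + 0.25p_{Hop}), which gives 0.9375p_{Hop} = 70.3125 ⇒ p_{Hop} = 75.
Then p_{Go} = 58.25 + 0.25·75 = 77.
q_{Hop} = 155 − 2·75 + 77 = 82.
Profit = (75 − 34)·82 = 3362.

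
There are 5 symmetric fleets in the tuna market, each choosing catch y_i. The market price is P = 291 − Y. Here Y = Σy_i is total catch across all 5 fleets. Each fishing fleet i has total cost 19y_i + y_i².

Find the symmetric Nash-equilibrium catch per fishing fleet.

A representative fishing fleet's profit is π_i = y_i(291 − Y) − 19y_i − y_i², with Y = y_i + Σ_{j≠i} y_j.
First-order condition: 272 − 4y_i − Σ_{j≠i} y_j = 0.
With identical fishing fleets, set every y_j = y: then 272 − 4y − 4y = 0, i.e. y = 272/8 = 34.

34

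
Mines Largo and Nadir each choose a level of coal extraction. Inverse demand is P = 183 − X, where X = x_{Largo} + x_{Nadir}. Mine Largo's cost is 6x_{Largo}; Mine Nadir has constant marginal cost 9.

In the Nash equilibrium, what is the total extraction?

Mine Largo's profit: π = x_{Largo}(183 − (x_{Largo} + x_{Nadir})) − 6x_{Largo}.
∂π/∂x_{Largo} = 177 − 2x_{Largo} − x_{Nadir} = 0, so x_{Largo} = 88.5 − 0.5x_{Nadir}.
By the same steps for Nadir: x_{Nadir} = 87 − 0.5x_{Largo}.
Solving the two reaction functions simultaneously: (1 − (−0.5)(−0.5))x_{Largo} = 88.5 − 0.5·87, so 0.75x_{Largo} = 45 and x_{Largo} = 60.
Then x_{Nadir} = 87 − 0.5·60 = 57.
Total extraction: 60 + 57 = 117.

117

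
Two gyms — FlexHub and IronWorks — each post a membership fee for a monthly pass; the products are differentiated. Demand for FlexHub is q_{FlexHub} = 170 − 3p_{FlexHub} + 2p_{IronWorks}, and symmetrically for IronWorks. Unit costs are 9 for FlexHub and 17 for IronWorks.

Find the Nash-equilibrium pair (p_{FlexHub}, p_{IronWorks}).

FlexHub's profit: π = (p_{FlexHub} − 9)(170 − 3p_{FlexHub} + 2p_{IronWorks}).
∂π/∂p_{FlexHub} = 197 − 6p_{FlexHub} + 2p_{IronWorks} = 0 ⇒ p_{FlexHub} = 197/6 + (1/3)p_{IronWorks}.
Similarly p_{IronWorks} = 221/6 + (1/3)p_{FlexHub}.
Substituting the second reaction function into the first: p_{FlexHub} = 197/6 + (1/3)(221/6 + (1/3)p_{FlexHub}), which gives (8/9)p_{FlexHub} = 406/9 ⇒ p_{FlexHub} = 50.75.
Then p_{IronWorks} = 221/6 + (1/3)·50.75 = 53.75.

50.75, 53.75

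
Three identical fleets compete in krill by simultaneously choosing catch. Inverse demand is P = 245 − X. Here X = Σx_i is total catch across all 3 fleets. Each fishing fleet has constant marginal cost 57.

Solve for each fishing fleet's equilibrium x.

A representative fishing fleet's profit is π_i = x_i(245 − X) − 57x_i, with X = x_i + Σ_{j≠i} x_j.
First-order condition: 188 − 2x_i − Σ_{j≠i} x_j = 0.
In a symmetric equilibrium every fishing fleet chooses the same x, so Σ_{j≠i} x_j = 2x. The condition becomes 188 − 4x = 0, giving x = 188/4 = 47.

47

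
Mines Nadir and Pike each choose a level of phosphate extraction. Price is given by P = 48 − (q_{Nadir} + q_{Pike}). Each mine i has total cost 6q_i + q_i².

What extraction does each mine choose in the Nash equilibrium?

Mine Nadir's profit: π = q_{Nadir}(48 − (q_{Nadir} + q_{Pike})) − 6q_{Nadir} − q_{Nadir}².
∂π/∂q_{Nadir} = 42 − 4q_{Nadir} − q_{Pike} = 0, so q_{Nadir} = 10.5 − 0.25q_{Pike}.
By symmetry q_{Pike} = q_{Nadir}; substituting into the reaction function, 1.25q_{Nadir} = 10.5 and q_{Nadir} = 8.4.

8.4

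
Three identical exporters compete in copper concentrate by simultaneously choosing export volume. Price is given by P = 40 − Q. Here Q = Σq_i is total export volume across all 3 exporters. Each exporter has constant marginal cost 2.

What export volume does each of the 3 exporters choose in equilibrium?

9.5

A representative exporter's profit is π_i = q_i(40 − Q) − 2q_i, with Q = q_i + Σ_{j≠i} q_j.
First-order condition: 38 − 2q_i − Σ_{j≠i} q_j = 0.
In a symmetric equilibrium every exporter chooses the same q, so Σ_{j≠i} q_j = 2q. The condition becomes 38 − 4q = 0, giving q = 38/4 = 9.5.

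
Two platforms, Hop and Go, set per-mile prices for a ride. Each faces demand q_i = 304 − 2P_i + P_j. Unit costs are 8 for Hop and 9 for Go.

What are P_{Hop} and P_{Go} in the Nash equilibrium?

106.8, 107.2

Hop's profit: π = (P_{Hop} − 8)(304 − 2P_{Hop} + P_{Go}).
∂π/∂P_{Hop} = 320 − 4P_{Hop} + P_{Go} = 0 ⇒ P_{Hop} = 80 + 0.25P_{Go}.
Similarly P_{Go} = 80.5 + 0.25P_{Hop}.
Plugging P_{Go} into Hop's best response: P_{Hop} = 80 + 0.25(80.5 + 0.25P_{Hop}) ⇒ 0.9375P_{Hop} = 100.125, so P_{Hop} = 106.8.
Then P_{Go} = 80.5 + 0.25·106.8 = 107.2.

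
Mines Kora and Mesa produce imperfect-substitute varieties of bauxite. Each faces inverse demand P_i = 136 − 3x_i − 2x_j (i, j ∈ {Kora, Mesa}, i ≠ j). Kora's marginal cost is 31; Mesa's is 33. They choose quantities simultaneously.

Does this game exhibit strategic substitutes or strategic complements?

Mine Kora's profit: π = x_{Kora}(136 − 3x_{Kora} − 2x_{Mesa}) − 31x_{Kora}.
∂π/∂x_{Kora} = 105 − 6x_{Kora} − 2x_{Mesa} = 0 ⇒ x_{Kora} = 17.5 − (1/3)x_{Mesa}.
The best-response slope dx_{Kora}/dx_{Mesa} = −1/3 < 0: the reaction function is downward-sloping, so the choices are strategic substitutes.

strategic substitutes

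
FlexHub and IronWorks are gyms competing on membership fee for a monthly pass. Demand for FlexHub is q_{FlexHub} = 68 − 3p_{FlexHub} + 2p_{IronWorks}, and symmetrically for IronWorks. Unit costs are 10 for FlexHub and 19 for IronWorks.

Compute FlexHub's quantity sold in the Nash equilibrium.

48.5625

FlexHub's profit: π = (p_{FlexHub} − 10)(68 − 3p_{FlexHub} + 2p_{IronWorks}).
∂π/∂p_{FlexHub} = 98 − 6p_{FlexHub} + 2p_{IronWorks} = 0 ⇒ p_{FlexHub} = 49/3 + (1/3)p_{IronWorks}.
Similarly p_{IronWorks} = 125/6 + (1/3)p_{FlexHub}.
Plugging p_{IronWorks} into FlexHub's best response: p_{FlexHub} = 49/3 + (1/3)(125/6 + (1/3)p_{FlexHub}) ⇒ (8/9)p_{FlexHub} = 419/18, so p_{FlexHub} = 26.1875.
Then p_{IronWorks} = 125/6 + (1/3)·26.1875 = 29.5625.
q_{FlexHub} = 68 − 3·26.1875 + 2·29.5625 = 48.5625.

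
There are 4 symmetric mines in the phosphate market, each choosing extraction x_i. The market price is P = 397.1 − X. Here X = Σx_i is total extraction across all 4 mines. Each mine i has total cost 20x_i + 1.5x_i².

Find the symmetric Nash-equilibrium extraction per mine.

47.1375

A representative mine's profit is π_i = x_i(397.1 − X) − 20x_i − 1.5x_i², with X = x_i + Σ_{j≠i} x_j.
First-order condition: 377.1 − 5x_i − Σ_{j≠i} x_j = 0.
Imposing symmetry (x_j = x for all j) turns Σ_{j≠i} x_j into 3x, so 377.1 = 8x and x = 47.1375.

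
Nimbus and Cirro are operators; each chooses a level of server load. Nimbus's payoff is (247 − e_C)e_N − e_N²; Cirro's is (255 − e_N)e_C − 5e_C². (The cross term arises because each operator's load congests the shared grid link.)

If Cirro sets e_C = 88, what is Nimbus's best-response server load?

79.5

Expanding Nimbus's payoff: 247e_N − e_Ce_N − e_N².
∂π/∂e_N = 247 − e_C − 2e_N = 0, so e_N = 123.5 − 0.5e_C.
At e_C = 88: e_N = 123.5 − 0.5·88 = 79.5.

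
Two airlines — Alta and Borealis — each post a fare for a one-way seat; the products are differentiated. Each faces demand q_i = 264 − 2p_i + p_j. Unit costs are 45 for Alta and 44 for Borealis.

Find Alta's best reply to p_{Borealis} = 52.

Alta's profit: π = (p_{Alta} − 45)(264 − 2p_{Alta} + p_{Borealis}).
∂π/∂p_{Alta} = 354 − 4p_{Alta} + p_{Borealis} = 0 ⇒ p_{Alta} = 88.5 + 0.25p_{Borealis}.
At p_{Borealis} = 52: p_{Alta} = 88.5 + 0.25·52 = 101.5.

101.5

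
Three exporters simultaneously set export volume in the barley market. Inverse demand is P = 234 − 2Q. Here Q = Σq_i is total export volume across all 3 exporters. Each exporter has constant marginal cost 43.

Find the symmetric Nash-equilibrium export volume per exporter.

A representative exporter's profit is π_i = q_i(234 − 2Q) − 43q_i, with Q = q_i + Σ_{j≠i} q_j.
First-order condition: 191 − 4q_i − 2Σ_{j≠i} q_j = 0.
In a symmetric equilibrium every exporter chooses the same q, so Σ_{j≠i} q_j = 2q. The condition becomes 191 − 8q = 0, giving q = 191/8 = 23.875.

23.875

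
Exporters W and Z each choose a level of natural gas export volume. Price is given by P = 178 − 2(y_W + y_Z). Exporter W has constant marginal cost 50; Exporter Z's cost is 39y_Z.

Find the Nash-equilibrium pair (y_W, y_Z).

19.5, 25

Exporter W's profit: π = y_W(178 − 2(y_W + y_Z)) − 50y_W.
∂π/∂y_W = 128 − 4y_W − 2y_Z = 0, so y_W = 32 − 0.5y_Z.
By the same steps for Z: y_Z = 34.75 − 0.5y_W.
Substituting the second reaction function into the first: y_W = 32 − 0.5(34.75 − 0.5y_W), which gives 0.75y_W = 14.625 ⇒ y_W = 19.5.
Then y_Z = 34.75 − 0.5·19.5 = 25.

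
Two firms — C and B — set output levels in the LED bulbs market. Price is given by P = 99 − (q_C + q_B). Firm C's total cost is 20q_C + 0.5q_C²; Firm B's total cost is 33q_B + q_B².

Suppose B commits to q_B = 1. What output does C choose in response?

26

Firm C's profit: π = q_C(99 − (q_C + q_B)) − 20q_C − 0.5q_C².
∂π/∂q_C = 79 − 3q_C − q_B = 0, so q_C = 79/3 − (1/3)q_B.
At q_B = 1: q_C = 79/3 − (1/3)·1 = 26.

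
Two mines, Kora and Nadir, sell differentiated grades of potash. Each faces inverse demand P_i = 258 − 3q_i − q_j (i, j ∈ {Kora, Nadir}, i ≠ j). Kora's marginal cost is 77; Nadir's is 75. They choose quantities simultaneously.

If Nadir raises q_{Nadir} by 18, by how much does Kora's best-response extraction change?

Mine Kora's profit: π = q_{Kora}(258 − 3q_{Kora} − q_{Nadir}) − 77q_{Kora}.
∂π/∂q_{Kora} = 181 − 6q_{Kora} − q_{Nadir} = 0 ⇒ q_{Kora} = 181/6 − (1/6)q_{Nadir}.
The reaction-function slope is −1/6, so an 18-unit rise in q_{Nadir} moves q_{Kora} by −1/6 × 18 = −3. Kora's best response falls — the actions are strategic substitutes.

-3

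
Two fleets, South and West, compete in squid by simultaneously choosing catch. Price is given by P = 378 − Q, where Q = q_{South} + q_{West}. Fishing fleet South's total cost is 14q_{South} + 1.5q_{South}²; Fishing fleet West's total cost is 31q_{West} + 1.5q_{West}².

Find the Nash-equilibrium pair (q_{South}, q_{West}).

Fishing fleet South's profit: π = q_{South}(378 − (q_{South} + q_{West})) − 14q_{South} − 1.5q_{South}².
∂π/∂q_{South} = 364 − 5q_{South} − q_{West} = 0, so q_{South} = 72.8 − 0.2q_{West}.
By the same steps for West: q_{West} = 69.4 − 0.2q_{South}.
Plugging q_{West} into South's best response: q_{South} = 72.8 − 0.2(69.4 − 0.2q_{South}) ⇒ 0.96q_{South} = 58.92, so q_{South} = 61.375.
Then q_{West} = 69.4 − 0.2·61.375 = 57.125.

61.375, 57.125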